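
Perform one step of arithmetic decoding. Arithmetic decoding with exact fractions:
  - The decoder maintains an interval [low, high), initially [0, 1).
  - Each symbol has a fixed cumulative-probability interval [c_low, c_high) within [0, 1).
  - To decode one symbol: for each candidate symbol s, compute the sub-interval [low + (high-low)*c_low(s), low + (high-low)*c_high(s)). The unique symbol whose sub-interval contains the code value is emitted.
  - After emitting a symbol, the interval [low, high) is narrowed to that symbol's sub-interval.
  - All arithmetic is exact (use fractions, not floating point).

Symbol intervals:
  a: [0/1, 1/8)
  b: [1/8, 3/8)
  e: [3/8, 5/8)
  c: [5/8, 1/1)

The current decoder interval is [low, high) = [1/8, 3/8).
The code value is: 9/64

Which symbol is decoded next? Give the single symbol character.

Interval width = high − low = 3/8 − 1/8 = 1/4
Scaled code = (code − low) / width = (9/64 − 1/8) / 1/4 = 1/16
  a: [0/1, 1/8) ← scaled code falls here ✓
  b: [1/8, 3/8) 
  e: [3/8, 5/8) 
  c: [5/8, 1/1) 

Answer: a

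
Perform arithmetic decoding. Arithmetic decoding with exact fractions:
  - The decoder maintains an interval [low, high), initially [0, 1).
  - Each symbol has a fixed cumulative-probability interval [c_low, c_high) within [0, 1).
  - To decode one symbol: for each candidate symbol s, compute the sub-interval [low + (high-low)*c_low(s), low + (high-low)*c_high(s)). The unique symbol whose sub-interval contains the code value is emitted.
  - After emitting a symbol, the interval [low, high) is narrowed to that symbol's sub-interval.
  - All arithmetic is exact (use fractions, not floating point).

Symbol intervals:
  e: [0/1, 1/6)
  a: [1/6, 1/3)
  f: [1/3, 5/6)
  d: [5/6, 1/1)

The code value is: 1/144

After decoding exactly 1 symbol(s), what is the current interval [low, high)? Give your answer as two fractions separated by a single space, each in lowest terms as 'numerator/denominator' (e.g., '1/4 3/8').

Step 1: interval [0/1, 1/1), width = 1/1 - 0/1 = 1/1
  'e': [0/1 + 1/1*0/1, 0/1 + 1/1*1/6) = [0/1, 1/6) <- contains code 1/144
  'a': [0/1 + 1/1*1/6, 0/1 + 1/1*1/3) = [1/6, 1/3)
  'f': [0/1 + 1/1*1/3, 0/1 + 1/1*5/6) = [1/3, 5/6)
  'd': [0/1 + 1/1*5/6, 0/1 + 1/1*1/1) = [5/6, 1/1)
  emit 'e', narrow to [0/1, 1/6)

Answer: 0/1 1/6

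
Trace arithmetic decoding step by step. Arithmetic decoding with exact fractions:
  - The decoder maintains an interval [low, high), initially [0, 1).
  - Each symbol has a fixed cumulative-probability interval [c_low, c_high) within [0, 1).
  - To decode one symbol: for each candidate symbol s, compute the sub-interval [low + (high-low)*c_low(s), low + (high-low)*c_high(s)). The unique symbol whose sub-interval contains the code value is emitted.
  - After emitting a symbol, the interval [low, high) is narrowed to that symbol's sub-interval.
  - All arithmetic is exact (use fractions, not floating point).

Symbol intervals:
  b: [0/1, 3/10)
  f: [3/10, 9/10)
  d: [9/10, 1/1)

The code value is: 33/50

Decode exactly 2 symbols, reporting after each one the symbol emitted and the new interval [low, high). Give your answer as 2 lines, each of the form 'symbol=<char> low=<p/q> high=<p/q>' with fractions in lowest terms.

Step 1: interval [0/1, 1/1), width = 1/1 - 0/1 = 1/1
  'b': [0/1 + 1/1*0/1, 0/1 + 1/1*3/10) = [0/1, 3/10)
  'f': [0/1 + 1/1*3/10, 0/1 + 1/1*9/10) = [3/10, 9/10) <- contains code 33/50
  'd': [0/1 + 1/1*9/10, 0/1 + 1/1*1/1) = [9/10, 1/1)
  emit 'f', narrow to [3/10, 9/10)
Step 2: interval [3/10, 9/10), width = 9/10 - 3/10 = 3/5
  'b': [3/10 + 3/5*0/1, 3/10 + 3/5*3/10) = [3/10, 12/25)
  'f': [3/10 + 3/5*3/10, 3/10 + 3/5*9/10) = [12/25, 21/25) <- contains code 33/50
  'd': [3/10 + 3/5*9/10, 3/10 + 3/5*1/1) = [21/25, 9/10)
  emit 'f', narrow to [12/25, 21/25)

Answer: symbol=f low=3/10 high=9/10
symbol=f low=12/25 high=21/25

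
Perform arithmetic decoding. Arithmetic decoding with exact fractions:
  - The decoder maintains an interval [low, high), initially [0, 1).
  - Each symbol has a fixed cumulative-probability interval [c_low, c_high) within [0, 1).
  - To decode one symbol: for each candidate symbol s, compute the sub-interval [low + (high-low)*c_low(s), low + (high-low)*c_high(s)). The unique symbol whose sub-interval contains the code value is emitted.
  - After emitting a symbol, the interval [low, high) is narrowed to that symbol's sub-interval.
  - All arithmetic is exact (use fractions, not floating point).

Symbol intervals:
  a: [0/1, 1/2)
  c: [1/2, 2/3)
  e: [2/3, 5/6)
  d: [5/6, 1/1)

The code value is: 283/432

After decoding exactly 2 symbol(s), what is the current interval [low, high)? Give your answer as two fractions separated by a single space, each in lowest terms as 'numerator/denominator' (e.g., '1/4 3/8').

Answer: 23/36 2/3

Derivation:
Step 1: interval [0/1, 1/1), width = 1/1 - 0/1 = 1/1
  'a': [0/1 + 1/1*0/1, 0/1 + 1/1*1/2) = [0/1, 1/2)
  'c': [0/1 + 1/1*1/2, 0/1 + 1/1*2/3) = [1/2, 2/3) <- contains code 283/432
  'e': [0/1 + 1/1*2/3, 0/1 + 1/1*5/6) = [2/3, 5/6)
  'd': [0/1 + 1/1*5/6, 0/1 + 1/1*1/1) = [5/6, 1/1)
  emit 'c', narrow to [1/2, 2/3)
Step 2: interval [1/2, 2/3), width = 2/3 - 1/2 = 1/6
  'a': [1/2 + 1/6*0/1, 1/2 + 1/6*1/2) = [1/2, 7/12)
  'c': [1/2 + 1/6*1/2, 1/2 + 1/6*2/3) = [7/12, 11/18)
  'e': [1/2 + 1/6*2/3, 1/2 + 1/6*5/6) = [11/18, 23/36)
  'd': [1/2 + 1/6*5/6, 1/2 + 1/6*1/1) = [23/36, 2/3) <- contains code 283/432
  emit 'd', narrow to [23/36, 2/3)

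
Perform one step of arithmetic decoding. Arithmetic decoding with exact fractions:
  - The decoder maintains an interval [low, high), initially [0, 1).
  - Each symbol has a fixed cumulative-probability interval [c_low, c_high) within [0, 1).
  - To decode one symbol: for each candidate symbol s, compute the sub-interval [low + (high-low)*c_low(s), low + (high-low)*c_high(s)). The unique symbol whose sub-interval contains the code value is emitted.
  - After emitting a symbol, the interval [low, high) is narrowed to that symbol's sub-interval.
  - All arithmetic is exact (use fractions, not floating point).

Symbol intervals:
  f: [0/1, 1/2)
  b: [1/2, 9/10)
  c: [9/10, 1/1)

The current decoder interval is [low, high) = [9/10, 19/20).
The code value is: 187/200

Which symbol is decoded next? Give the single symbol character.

Interval width = high − low = 19/20 − 9/10 = 1/20
Scaled code = (code − low) / width = (187/200 − 9/10) / 1/20 = 7/10
  f: [0/1, 1/2) 
  b: [1/2, 9/10) ← scaled code falls here ✓
  c: [9/10, 1/1) 

Answer: b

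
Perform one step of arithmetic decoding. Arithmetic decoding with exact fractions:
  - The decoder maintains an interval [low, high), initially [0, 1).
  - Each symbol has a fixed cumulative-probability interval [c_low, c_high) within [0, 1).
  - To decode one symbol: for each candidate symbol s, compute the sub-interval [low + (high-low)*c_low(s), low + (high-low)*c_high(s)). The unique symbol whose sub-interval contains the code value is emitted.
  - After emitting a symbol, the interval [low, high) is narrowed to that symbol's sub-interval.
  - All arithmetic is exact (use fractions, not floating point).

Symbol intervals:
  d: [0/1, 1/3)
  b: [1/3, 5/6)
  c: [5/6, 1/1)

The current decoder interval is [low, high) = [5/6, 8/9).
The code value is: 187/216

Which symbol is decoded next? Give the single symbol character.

Interval width = high − low = 8/9 − 5/6 = 1/18
Scaled code = (code − low) / width = (187/216 − 5/6) / 1/18 = 7/12
  d: [0/1, 1/3) 
  b: [1/3, 5/6) ← scaled code falls here ✓
  c: [5/6, 1/1) 

Answer: b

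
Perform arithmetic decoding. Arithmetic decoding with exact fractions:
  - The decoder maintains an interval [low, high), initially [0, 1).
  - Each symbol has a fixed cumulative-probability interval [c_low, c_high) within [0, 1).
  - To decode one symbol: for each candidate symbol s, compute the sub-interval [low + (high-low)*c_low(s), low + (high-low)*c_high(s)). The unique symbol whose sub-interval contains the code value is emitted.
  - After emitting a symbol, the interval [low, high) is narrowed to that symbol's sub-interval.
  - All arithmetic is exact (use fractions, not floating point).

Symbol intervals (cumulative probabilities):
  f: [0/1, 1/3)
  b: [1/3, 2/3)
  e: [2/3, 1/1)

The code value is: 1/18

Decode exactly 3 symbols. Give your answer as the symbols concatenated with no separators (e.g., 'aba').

Answer: ffb

Derivation:
Step 1: interval [0/1, 1/1), width = 1/1 - 0/1 = 1/1
  'f': [0/1 + 1/1*0/1, 0/1 + 1/1*1/3) = [0/1, 1/3) <- contains code 1/18
  'b': [0/1 + 1/1*1/3, 0/1 + 1/1*2/3) = [1/3, 2/3)
  'e': [0/1 + 1/1*2/3, 0/1 + 1/1*1/1) = [2/3, 1/1)
  emit 'f', narrow to [0/1, 1/3)
Step 2: interval [0/1, 1/3), width = 1/3 - 0/1 = 1/3
  'f': [0/1 + 1/3*0/1, 0/1 + 1/3*1/3) = [0/1, 1/9) <- contains code 1/18
  'b': [0/1 + 1/3*1/3, 0/1 + 1/3*2/3) = [1/9, 2/9)
  'e': [0/1 + 1/3*2/3, 0/1 + 1/3*1/1) = [2/9, 1/3)
  emit 'f', narrow to [0/1, 1/9)
Step 3: interval [0/1, 1/9), width = 1/9 - 0/1 = 1/9
  'f': [0/1 + 1/9*0/1, 0/1 + 1/9*1/3) = [0/1, 1/27)
  'b': [0/1 + 1/9*1/3, 0/1 + 1/9*2/3) = [1/27, 2/27) <- contains code 1/18
  'e': [0/1 + 1/9*2/3, 0/1 + 1/9*1/1) = [2/27, 1/9)
  emit 'b', narrow to [1/27, 2/27)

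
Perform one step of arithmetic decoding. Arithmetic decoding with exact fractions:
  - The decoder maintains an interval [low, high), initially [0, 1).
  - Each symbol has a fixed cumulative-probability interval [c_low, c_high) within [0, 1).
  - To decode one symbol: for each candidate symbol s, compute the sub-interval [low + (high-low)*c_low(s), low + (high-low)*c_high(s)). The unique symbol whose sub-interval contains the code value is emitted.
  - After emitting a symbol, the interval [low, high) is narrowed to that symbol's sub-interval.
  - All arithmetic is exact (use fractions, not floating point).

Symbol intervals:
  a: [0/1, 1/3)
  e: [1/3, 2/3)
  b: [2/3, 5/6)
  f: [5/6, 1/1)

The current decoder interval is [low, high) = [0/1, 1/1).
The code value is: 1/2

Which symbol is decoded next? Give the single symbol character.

Interval width = high − low = 1/1 − 0/1 = 1/1
Scaled code = (code − low) / width = (1/2 − 0/1) / 1/1 = 1/2
  a: [0/1, 1/3) 
  e: [1/3, 2/3) ← scaled code falls here ✓
  b: [2/3, 5/6) 
  f: [5/6, 1/1) 

Answer: e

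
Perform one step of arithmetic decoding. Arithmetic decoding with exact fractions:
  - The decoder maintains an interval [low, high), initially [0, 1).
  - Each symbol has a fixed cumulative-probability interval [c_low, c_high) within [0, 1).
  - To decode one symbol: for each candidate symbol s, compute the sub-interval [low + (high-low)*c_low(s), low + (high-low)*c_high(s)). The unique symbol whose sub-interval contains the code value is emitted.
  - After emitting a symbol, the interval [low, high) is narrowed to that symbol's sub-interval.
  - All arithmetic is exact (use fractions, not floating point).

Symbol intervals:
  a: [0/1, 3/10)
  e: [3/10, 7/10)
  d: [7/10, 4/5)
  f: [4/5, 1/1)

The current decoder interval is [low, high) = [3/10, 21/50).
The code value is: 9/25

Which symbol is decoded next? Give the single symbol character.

Interval width = high − low = 21/50 − 3/10 = 3/25
Scaled code = (code − low) / width = (9/25 − 3/10) / 3/25 = 1/2
  a: [0/1, 3/10) 
  e: [3/10, 7/10) ← scaled code falls here ✓
  d: [7/10, 4/5) 
  f: [4/5, 1/1) 

Answer: e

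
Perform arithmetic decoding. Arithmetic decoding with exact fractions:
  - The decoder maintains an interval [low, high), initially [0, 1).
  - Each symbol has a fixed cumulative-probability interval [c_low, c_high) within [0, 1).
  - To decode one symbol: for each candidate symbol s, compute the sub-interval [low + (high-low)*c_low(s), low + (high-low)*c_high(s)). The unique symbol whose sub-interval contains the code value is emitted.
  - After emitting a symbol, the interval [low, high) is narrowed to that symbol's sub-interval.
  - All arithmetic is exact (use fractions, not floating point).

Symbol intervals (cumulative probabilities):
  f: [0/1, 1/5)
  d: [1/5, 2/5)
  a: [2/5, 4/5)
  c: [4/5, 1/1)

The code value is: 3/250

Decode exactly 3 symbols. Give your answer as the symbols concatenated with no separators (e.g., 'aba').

Step 1: interval [0/1, 1/1), width = 1/1 - 0/1 = 1/1
  'f': [0/1 + 1/1*0/1, 0/1 + 1/1*1/5) = [0/1, 1/5) <- contains code 3/250
  'd': [0/1 + 1/1*1/5, 0/1 + 1/1*2/5) = [1/5, 2/5)
  'a': [0/1 + 1/1*2/5, 0/1 + 1/1*4/5) = [2/5, 4/5)
  'c': [0/1 + 1/1*4/5, 0/1 + 1/1*1/1) = [4/5, 1/1)
  emit 'f', narrow to [0/1, 1/5)
Step 2: interval [0/1, 1/5), width = 1/5 - 0/1 = 1/5
  'f': [0/1 + 1/5*0/1, 0/1 + 1/5*1/5) = [0/1, 1/25) <- contains code 3/250
  'd': [0/1 + 1/5*1/5, 0/1 + 1/5*2/5) = [1/25, 2/25)
  'a': [0/1 + 1/5*2/5, 0/1 + 1/5*4/5) = [2/25, 4/25)
  'c': [0/1 + 1/5*4/5, 0/1 + 1/5*1/1) = [4/25, 1/5)
  emit 'f', narrow to [0/1, 1/25)
Step 3: interval [0/1, 1/25), width = 1/25 - 0/1 = 1/25
  'f': [0/1 + 1/25*0/1, 0/1 + 1/25*1/5) = [0/1, 1/125)
  'd': [0/1 + 1/25*1/5, 0/1 + 1/25*2/5) = [1/125, 2/125) <- contains code 3/250
  'a': [0/1 + 1/25*2/5, 0/1 + 1/25*4/5) = [2/125, 4/125)
  'c': [0/1 + 1/25*4/5, 0/1 + 1/25*1/1) = [4/125, 1/25)
  emit 'd', narrow to [1/125, 2/125)

Answer: ffd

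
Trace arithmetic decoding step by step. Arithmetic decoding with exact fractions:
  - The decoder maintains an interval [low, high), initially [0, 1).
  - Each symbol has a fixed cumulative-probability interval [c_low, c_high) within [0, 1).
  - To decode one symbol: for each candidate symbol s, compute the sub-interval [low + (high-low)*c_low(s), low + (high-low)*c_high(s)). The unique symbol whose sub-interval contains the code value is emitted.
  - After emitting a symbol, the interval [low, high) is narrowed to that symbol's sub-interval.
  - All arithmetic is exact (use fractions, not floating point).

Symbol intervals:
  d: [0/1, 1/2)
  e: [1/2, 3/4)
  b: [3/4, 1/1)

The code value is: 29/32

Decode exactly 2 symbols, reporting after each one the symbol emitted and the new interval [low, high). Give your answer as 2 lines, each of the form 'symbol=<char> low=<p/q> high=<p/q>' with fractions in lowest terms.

Answer: symbol=b low=3/4 high=1/1
symbol=e low=7/8 high=15/16

Derivation:
Step 1: interval [0/1, 1/1), width = 1/1 - 0/1 = 1/1
  'd': [0/1 + 1/1*0/1, 0/1 + 1/1*1/2) = [0/1, 1/2)
  'e': [0/1 + 1/1*1/2, 0/1 + 1/1*3/4) = [1/2, 3/4)
  'b': [0/1 + 1/1*3/4, 0/1 + 1/1*1/1) = [3/4, 1/1) <- contains code 29/32
  emit 'b', narrow to [3/4, 1/1)
Step 2: interval [3/4, 1/1), width = 1/1 - 3/4 = 1/4
  'd': [3/4 + 1/4*0/1, 3/4 + 1/4*1/2) = [3/4, 7/8)
  'e': [3/4 + 1/4*1/2, 3/4 + 1/4*3/4) = [7/8, 15/16) <- contains code 29/32
  'b': [3/4 + 1/4*3/4, 3/4 + 1/4*1/1) = [15/16, 1/1)
  emit 'e', narrow to [7/8, 15/16)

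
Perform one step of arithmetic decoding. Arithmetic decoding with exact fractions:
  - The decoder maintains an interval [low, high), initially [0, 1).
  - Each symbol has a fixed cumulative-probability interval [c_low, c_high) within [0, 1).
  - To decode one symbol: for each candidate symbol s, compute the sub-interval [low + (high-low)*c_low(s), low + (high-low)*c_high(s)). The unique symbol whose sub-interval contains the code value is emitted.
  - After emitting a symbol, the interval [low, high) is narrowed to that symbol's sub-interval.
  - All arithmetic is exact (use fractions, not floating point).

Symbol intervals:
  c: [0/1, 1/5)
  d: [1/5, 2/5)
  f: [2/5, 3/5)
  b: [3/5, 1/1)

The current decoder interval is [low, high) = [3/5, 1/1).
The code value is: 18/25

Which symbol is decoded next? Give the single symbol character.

Answer: d

Derivation:
Interval width = high − low = 1/1 − 3/5 = 2/5
Scaled code = (code − low) / width = (18/25 − 3/5) / 2/5 = 3/10
  c: [0/1, 1/5) 
  d: [1/5, 2/5) ← scaled code falls here ✓
  f: [2/5, 3/5) 
  b: [3/5, 1/1) 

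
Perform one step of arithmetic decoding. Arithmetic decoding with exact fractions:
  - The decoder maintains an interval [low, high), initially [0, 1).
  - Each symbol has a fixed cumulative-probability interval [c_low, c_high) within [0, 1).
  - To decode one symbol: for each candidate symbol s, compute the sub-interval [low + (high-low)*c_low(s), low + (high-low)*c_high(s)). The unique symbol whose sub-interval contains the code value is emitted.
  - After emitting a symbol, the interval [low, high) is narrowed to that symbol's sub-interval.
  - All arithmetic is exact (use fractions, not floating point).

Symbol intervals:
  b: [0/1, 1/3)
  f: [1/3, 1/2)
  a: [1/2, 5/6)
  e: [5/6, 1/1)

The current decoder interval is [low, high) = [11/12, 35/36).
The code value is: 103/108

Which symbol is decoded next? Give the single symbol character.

Interval width = high − low = 35/36 − 11/12 = 1/18
Scaled code = (code − low) / width = (103/108 − 11/12) / 1/18 = 2/3
  b: [0/1, 1/3) 
  f: [1/3, 1/2) 
  a: [1/2, 5/6) ← scaled code falls here ✓
  e: [5/6, 1/1) 

Answer: a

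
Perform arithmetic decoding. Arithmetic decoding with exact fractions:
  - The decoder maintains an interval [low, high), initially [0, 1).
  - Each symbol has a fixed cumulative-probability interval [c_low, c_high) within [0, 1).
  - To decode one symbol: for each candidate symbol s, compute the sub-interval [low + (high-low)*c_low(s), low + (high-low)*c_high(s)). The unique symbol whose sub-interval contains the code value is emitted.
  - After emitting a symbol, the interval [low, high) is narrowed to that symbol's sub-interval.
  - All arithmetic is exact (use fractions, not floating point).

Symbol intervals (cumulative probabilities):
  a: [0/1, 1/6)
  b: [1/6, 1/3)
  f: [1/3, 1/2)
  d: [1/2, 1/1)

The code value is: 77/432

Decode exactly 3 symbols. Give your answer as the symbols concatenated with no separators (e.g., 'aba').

Answer: baf

Derivation:
Step 1: interval [0/1, 1/1), width = 1/1 - 0/1 = 1/1
  'a': [0/1 + 1/1*0/1, 0/1 + 1/1*1/6) = [0/1, 1/6)
  'b': [0/1 + 1/1*1/6, 0/1 + 1/1*1/3) = [1/6, 1/3) <- contains code 77/432
  'f': [0/1 + 1/1*1/3, 0/1 + 1/1*1/2) = [1/3, 1/2)
  'd': [0/1 + 1/1*1/2, 0/1 + 1/1*1/1) = [1/2, 1/1)
  emit 'b', narrow to [1/6, 1/3)
Step 2: interval [1/6, 1/3), width = 1/3 - 1/6 = 1/6
  'a': [1/6 + 1/6*0/1, 1/6 + 1/6*1/6) = [1/6, 7/36) <- contains code 77/432
  'b': [1/6 + 1/6*1/6, 1/6 + 1/6*1/3) = [7/36, 2/9)
  'f': [1/6 + 1/6*1/3, 1/6 + 1/6*1/2) = [2/9, 1/4)
  'd': [1/6 + 1/6*1/2, 1/6 + 1/6*1/1) = [1/4, 1/3)
  emit 'a', narrow to [1/6, 7/36)
Step 3: interval [1/6, 7/36), width = 7/36 - 1/6 = 1/36
  'a': [1/6 + 1/36*0/1, 1/6 + 1/36*1/6) = [1/6, 37/216)
  'b': [1/6 + 1/36*1/6, 1/6 + 1/36*1/3) = [37/216, 19/108)
  'f': [1/6 + 1/36*1/3, 1/6 + 1/36*1/2) = [19/108, 13/72) <- contains code 77/432
  'd': [1/6 + 1/36*1/2, 1/6 + 1/36*1/1) = [13/72, 7/36)
  emit 'f', narrow to [19/108, 13/72)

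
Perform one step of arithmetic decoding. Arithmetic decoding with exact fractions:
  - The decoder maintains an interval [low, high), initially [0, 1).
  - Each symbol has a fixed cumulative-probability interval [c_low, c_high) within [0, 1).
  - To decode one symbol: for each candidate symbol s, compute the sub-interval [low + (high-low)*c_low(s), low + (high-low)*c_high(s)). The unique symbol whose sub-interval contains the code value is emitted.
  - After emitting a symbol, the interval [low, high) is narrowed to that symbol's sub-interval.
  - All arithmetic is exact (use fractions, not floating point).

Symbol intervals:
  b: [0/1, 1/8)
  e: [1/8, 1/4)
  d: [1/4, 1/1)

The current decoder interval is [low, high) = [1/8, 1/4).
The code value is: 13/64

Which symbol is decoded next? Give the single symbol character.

Answer: d

Derivation:
Interval width = high − low = 1/4 − 1/8 = 1/8
Scaled code = (code − low) / width = (13/64 − 1/8) / 1/8 = 5/8
  b: [0/1, 1/8) 
  e: [1/8, 1/4) 
  d: [1/4, 1/1) ← scaled code falls here ✓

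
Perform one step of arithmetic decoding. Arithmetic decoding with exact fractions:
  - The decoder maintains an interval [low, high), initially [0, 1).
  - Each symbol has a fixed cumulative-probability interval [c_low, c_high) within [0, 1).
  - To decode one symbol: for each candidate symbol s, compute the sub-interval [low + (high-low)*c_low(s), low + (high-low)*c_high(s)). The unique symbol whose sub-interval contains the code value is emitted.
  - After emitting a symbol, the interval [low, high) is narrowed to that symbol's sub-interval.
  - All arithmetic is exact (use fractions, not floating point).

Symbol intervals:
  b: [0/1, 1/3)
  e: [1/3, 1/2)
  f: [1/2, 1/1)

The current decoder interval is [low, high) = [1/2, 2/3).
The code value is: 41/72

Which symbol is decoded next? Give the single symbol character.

Interval width = high − low = 2/3 − 1/2 = 1/6
Scaled code = (code − low) / width = (41/72 − 1/2) / 1/6 = 5/12
  b: [0/1, 1/3) 
  e: [1/3, 1/2) ← scaled code falls here ✓
  f: [1/2, 1/1) 

Answer: e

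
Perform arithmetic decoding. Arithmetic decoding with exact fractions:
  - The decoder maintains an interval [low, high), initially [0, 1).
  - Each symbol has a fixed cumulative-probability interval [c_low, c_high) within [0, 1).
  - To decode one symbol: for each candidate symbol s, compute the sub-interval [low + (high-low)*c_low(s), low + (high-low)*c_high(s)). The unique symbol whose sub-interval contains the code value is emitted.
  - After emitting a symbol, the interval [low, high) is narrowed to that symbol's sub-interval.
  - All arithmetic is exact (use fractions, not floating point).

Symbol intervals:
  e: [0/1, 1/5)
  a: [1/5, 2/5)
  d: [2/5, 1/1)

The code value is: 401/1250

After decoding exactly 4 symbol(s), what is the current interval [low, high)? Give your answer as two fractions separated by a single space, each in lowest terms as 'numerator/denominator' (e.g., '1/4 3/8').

Answer: 196/625 41/125

Derivation:
Step 1: interval [0/1, 1/1), width = 1/1 - 0/1 = 1/1
  'e': [0/1 + 1/1*0/1, 0/1 + 1/1*1/5) = [0/1, 1/5)
  'a': [0/1 + 1/1*1/5, 0/1 + 1/1*2/5) = [1/5, 2/5) <- contains code 401/1250
  'd': [0/1 + 1/1*2/5, 0/1 + 1/1*1/1) = [2/5, 1/1)
  emit 'a', narrow to [1/5, 2/5)
Step 2: interval [1/5, 2/5), width = 2/5 - 1/5 = 1/5
  'e': [1/5 + 1/5*0/1, 1/5 + 1/5*1/5) = [1/5, 6/25)
  'a': [1/5 + 1/5*1/5, 1/5 + 1/5*2/5) = [6/25, 7/25)
  'd': [1/5 + 1/5*2/5, 1/5 + 1/5*1/1) = [7/25, 2/5) <- contains code 401/1250
  emit 'd', narrow to [7/25, 2/5)
Step 3: interval [7/25, 2/5), width = 2/5 - 7/25 = 3/25
  'e': [7/25 + 3/25*0/1, 7/25 + 3/25*1/5) = [7/25, 38/125)
  'a': [7/25 + 3/25*1/5, 7/25 + 3/25*2/5) = [38/125, 41/125) <- contains code 401/1250
  'd': [7/25 + 3/25*2/5, 7/25 + 3/25*1/1) = [41/125, 2/5)
  emit 'a', narrow to [38/125, 41/125)
Step 4: interval [38/125, 41/125), width = 41/125 - 38/125 = 3/125
  'e': [38/125 + 3/125*0/1, 38/125 + 3/125*1/5) = [38/125, 193/625)
  'a': [38/125 + 3/125*1/5, 38/125 + 3/125*2/5) = [193/625, 196/625)
  'd': [38/125 + 3/125*2/5, 38/125 + 3/125*1/1) = [196/625, 41/125) <- contains code 401/1250
  emit 'd', narrow to [196/625, 41/125)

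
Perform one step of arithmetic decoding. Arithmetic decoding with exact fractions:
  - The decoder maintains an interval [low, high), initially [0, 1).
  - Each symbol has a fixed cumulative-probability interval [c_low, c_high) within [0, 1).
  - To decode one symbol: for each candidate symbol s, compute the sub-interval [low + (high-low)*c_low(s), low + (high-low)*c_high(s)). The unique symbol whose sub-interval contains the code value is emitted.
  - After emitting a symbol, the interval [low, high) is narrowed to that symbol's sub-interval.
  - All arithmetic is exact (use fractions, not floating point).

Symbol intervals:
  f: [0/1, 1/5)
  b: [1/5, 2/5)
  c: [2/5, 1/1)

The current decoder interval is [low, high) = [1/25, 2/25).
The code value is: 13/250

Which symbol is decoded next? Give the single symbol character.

Answer: b

Derivation:
Interval width = high − low = 2/25 − 1/25 = 1/25
Scaled code = (code − low) / width = (13/250 − 1/25) / 1/25 = 3/10
  f: [0/1, 1/5) 
  b: [1/5, 2/5) ← scaled code falls here ✓
  c: [2/5, 1/1) 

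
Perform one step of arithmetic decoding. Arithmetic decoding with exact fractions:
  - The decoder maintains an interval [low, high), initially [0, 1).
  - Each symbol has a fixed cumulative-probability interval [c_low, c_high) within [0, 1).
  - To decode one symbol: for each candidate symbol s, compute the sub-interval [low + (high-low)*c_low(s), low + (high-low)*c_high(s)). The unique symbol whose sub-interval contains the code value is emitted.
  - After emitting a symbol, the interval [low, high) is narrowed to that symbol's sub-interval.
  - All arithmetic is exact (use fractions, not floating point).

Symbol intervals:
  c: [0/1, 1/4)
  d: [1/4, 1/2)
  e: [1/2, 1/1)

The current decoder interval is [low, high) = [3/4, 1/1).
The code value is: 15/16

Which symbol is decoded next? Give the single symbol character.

Answer: e

Derivation:
Interval width = high − low = 1/1 − 3/4 = 1/4
Scaled code = (code − low) / width = (15/16 − 3/4) / 1/4 = 3/4
  c: [0/1, 1/4) 
  d: [1/4, 1/2) 
  e: [1/2, 1/1) ← scaled code falls here ✓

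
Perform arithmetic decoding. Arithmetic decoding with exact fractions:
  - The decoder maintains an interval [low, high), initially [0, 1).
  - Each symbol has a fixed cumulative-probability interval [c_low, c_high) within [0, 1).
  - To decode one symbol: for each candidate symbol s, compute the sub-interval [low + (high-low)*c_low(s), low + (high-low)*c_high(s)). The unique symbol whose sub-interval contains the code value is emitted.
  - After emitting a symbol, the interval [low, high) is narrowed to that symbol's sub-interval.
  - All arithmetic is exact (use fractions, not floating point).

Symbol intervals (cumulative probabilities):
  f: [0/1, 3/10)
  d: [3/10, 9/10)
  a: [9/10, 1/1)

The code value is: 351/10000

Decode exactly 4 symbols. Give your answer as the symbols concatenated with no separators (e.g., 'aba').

Answer: ffdf

Derivation:
Step 1: interval [0/1, 1/1), width = 1/1 - 0/1 = 1/1
  'f': [0/1 + 1/1*0/1, 0/1 + 1/1*3/10) = [0/1, 3/10) <- contains code 351/10000
  'd': [0/1 + 1/1*3/10, 0/1 + 1/1*9/10) = [3/10, 9/10)
  'a': [0/1 + 1/1*9/10, 0/1 + 1/1*1/1) = [9/10, 1/1)
  emit 'f', narrow to [0/1, 3/10)
Step 2: interval [0/1, 3/10), width = 3/10 - 0/1 = 3/10
  'f': [0/1 + 3/10*0/1, 0/1 + 3/10*3/10) = [0/1, 9/100) <- contains code 351/10000
  'd': [0/1 + 3/10*3/10, 0/1 + 3/10*9/10) = [9/100, 27/100)
  'a': [0/1 + 3/10*9/10, 0/1 + 3/10*1/1) = [27/100, 3/10)
  emit 'f', narrow to [0/1, 9/100)
Step 3: interval [0/1, 9/100), width = 9/100 - 0/1 = 9/100
  'f': [0/1 + 9/100*0/1, 0/1 + 9/100*3/10) = [0/1, 27/1000)
  'd': [0/1 + 9/100*3/10, 0/1 + 9/100*9/10) = [27/1000, 81/1000) <- contains code 351/10000
  'a': [0/1 + 9/100*9/10, 0/1 + 9/100*1/1) = [81/1000, 9/100)
  emit 'd', narrow to [27/1000, 81/1000)
Step 4: interval [27/1000, 81/1000), width = 81/1000 - 27/1000 = 27/500
  'f': [27/1000 + 27/500*0/1, 27/1000 + 27/500*3/10) = [27/1000, 27/625) <- contains code 351/10000
  'd': [27/1000 + 27/500*3/10, 27/1000 + 27/500*9/10) = [27/625, 189/2500)
  'a': [27/1000 + 27/500*9/10, 27/1000 + 27/500*1/1) = [189/2500, 81/1000)
  emit 'f', narrow to [27/1000, 27/625)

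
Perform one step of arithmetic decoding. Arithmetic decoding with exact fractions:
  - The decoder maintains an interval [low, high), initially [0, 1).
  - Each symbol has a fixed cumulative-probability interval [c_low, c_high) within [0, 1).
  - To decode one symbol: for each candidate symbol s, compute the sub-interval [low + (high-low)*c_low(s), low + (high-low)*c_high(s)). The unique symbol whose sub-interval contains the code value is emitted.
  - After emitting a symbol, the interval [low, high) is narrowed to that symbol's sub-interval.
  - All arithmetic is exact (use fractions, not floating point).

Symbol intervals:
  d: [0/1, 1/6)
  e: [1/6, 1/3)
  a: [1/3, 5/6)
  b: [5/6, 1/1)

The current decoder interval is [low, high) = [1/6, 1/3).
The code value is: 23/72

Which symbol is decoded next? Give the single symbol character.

Interval width = high − low = 1/3 − 1/6 = 1/6
Scaled code = (code − low) / width = (23/72 − 1/6) / 1/6 = 11/12
  d: [0/1, 1/6) 
  e: [1/6, 1/3) 
  a: [1/3, 5/6) 
  b: [5/6, 1/1) ← scaled code falls here ✓

Answer: b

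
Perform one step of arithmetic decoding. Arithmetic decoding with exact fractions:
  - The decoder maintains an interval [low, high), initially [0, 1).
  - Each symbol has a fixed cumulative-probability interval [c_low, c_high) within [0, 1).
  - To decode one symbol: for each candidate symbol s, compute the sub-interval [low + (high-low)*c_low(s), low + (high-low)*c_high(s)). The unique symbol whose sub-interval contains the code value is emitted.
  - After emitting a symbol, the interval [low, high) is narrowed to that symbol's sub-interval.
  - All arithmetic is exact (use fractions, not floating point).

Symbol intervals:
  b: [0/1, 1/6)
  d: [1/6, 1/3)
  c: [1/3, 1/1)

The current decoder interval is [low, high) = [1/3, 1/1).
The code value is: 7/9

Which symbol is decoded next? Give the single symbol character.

Interval width = high − low = 1/1 − 1/3 = 2/3
Scaled code = (code − low) / width = (7/9 − 1/3) / 2/3 = 2/3
  b: [0/1, 1/6) 
  d: [1/6, 1/3) 
  c: [1/3, 1/1) ← scaled code falls here ✓

Answer: c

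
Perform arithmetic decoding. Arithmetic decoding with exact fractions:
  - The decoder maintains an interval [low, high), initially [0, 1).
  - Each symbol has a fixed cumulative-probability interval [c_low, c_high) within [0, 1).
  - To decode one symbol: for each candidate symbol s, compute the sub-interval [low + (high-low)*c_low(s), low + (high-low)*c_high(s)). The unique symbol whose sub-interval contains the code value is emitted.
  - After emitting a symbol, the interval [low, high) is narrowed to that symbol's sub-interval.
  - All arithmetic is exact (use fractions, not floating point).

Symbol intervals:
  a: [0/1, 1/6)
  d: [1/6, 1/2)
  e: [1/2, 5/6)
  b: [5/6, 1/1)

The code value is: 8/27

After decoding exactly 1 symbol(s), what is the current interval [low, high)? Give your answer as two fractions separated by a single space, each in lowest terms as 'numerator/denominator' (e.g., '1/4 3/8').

Step 1: interval [0/1, 1/1), width = 1/1 - 0/1 = 1/1
  'a': [0/1 + 1/1*0/1, 0/1 + 1/1*1/6) = [0/1, 1/6)
  'd': [0/1 + 1/1*1/6, 0/1 + 1/1*1/2) = [1/6, 1/2) <- contains code 8/27
  'e': [0/1 + 1/1*1/2, 0/1 + 1/1*5/6) = [1/2, 5/6)
  'b': [0/1 + 1/1*5/6, 0/1 + 1/1*1/1) = [5/6, 1/1)
  emit 'd', narrow to [1/6, 1/2)

Answer: 1/6 1/2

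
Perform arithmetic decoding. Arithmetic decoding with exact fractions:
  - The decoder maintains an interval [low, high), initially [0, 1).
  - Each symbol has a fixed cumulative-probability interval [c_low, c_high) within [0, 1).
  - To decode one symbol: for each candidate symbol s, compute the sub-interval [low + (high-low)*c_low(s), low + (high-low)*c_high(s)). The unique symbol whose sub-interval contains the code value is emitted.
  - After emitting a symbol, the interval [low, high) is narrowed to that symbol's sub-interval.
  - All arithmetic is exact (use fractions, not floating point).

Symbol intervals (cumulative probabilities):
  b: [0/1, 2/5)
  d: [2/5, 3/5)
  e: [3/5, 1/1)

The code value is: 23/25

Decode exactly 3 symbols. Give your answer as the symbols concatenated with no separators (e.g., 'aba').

Answer: eed

Derivation:
Step 1: interval [0/1, 1/1), width = 1/1 - 0/1 = 1/1
  'b': [0/1 + 1/1*0/1, 0/1 + 1/1*2/5) = [0/1, 2/5)
  'd': [0/1 + 1/1*2/5, 0/1 + 1/1*3/5) = [2/5, 3/5)
  'e': [0/1 + 1/1*3/5, 0/1 + 1/1*1/1) = [3/5, 1/1) <- contains code 23/25
  emit 'e', narrow to [3/5, 1/1)
Step 2: interval [3/5, 1/1), width = 1/1 - 3/5 = 2/5
  'b': [3/5 + 2/5*0/1, 3/5 + 2/5*2/5) = [3/5, 19/25)
  'd': [3/5 + 2/5*2/5, 3/5 + 2/5*3/5) = [19/25, 21/25)
  'e': [3/5 + 2/5*3/5, 3/5 + 2/5*1/1) = [21/25, 1/1) <- contains code 23/25
  emit 'e', narrow to [21/25, 1/1)
Step 3: interval [21/25, 1/1), width = 1/1 - 21/25 = 4/25
  'b': [21/25 + 4/25*0/1, 21/25 + 4/25*2/5) = [21/25, 113/125)
  'd': [21/25 + 4/25*2/5, 21/25 + 4/25*3/5) = [113/125, 117/125) <- contains code 23/25
  'e': [21/25 + 4/25*3/5, 21/25 + 4/25*1/1) = [117/125, 1/1)
  emit 'd', narrow to [113/125, 117/125)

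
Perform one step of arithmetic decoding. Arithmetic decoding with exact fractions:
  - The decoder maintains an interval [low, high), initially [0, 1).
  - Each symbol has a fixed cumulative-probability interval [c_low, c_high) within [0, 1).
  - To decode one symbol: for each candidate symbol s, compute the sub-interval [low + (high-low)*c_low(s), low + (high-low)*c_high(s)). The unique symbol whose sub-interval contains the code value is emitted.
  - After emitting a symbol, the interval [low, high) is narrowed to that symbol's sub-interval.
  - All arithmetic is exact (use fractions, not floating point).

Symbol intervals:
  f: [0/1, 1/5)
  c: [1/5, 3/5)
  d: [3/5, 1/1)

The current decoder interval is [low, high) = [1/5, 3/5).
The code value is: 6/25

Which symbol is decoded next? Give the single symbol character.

Interval width = high − low = 3/5 − 1/5 = 2/5
Scaled code = (code − low) / width = (6/25 − 1/5) / 2/5 = 1/10
  f: [0/1, 1/5) ← scaled code falls here ✓
  c: [1/5, 3/5) 
  d: [3/5, 1/1) 

Answer: f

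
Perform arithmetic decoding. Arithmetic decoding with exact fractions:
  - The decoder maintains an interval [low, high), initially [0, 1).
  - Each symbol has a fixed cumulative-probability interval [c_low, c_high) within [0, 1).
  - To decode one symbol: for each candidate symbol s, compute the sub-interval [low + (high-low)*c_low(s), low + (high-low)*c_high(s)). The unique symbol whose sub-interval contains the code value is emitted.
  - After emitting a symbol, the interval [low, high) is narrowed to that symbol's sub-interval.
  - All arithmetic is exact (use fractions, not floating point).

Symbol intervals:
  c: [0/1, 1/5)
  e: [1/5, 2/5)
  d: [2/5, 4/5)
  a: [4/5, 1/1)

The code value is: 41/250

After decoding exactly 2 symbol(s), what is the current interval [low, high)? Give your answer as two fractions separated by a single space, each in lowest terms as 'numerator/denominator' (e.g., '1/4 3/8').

Answer: 4/25 1/5

Derivation:
Step 1: interval [0/1, 1/1), width = 1/1 - 0/1 = 1/1
  'c': [0/1 + 1/1*0/1, 0/1 + 1/1*1/5) = [0/1, 1/5) <- contains code 41/250
  'e': [0/1 + 1/1*1/5, 0/1 + 1/1*2/5) = [1/5, 2/5)
  'd': [0/1 + 1/1*2/5, 0/1 + 1/1*4/5) = [2/5, 4/5)
  'a': [0/1 + 1/1*4/5, 0/1 + 1/1*1/1) = [4/5, 1/1)
  emit 'c', narrow to [0/1, 1/5)
Step 2: interval [0/1, 1/5), width = 1/5 - 0/1 = 1/5
  'c': [0/1 + 1/5*0/1, 0/1 + 1/5*1/5) = [0/1, 1/25)
  'e': [0/1 + 1/5*1/5, 0/1 + 1/5*2/5) = [1/25, 2/25)
  'd': [0/1 + 1/5*2/5, 0/1 + 1/5*4/5) = [2/25, 4/25)
  'a': [0/1 + 1/5*4/5, 0/1 + 1/5*1/1) = [4/25, 1/5) <- contains code 41/250
  emit 'a', narrow to [4/25, 1/5)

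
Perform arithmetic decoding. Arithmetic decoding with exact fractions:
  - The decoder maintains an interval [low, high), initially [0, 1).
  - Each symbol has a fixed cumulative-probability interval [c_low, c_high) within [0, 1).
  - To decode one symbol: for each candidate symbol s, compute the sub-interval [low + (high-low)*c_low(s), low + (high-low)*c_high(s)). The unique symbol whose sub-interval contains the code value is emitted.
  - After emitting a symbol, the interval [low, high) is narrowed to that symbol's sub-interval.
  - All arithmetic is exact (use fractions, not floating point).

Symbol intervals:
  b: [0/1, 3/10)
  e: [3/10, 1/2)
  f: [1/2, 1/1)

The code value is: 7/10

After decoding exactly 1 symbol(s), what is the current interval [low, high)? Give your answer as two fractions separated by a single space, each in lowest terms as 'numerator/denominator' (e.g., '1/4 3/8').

Step 1: interval [0/1, 1/1), width = 1/1 - 0/1 = 1/1
  'b': [0/1 + 1/1*0/1, 0/1 + 1/1*3/10) = [0/1, 3/10)
  'e': [0/1 + 1/1*3/10, 0/1 + 1/1*1/2) = [3/10, 1/2)
  'f': [0/1 + 1/1*1/2, 0/1 + 1/1*1/1) = [1/2, 1/1) <- contains code 7/10
  emit 'f', narrow to [1/2, 1/1)

Answer: 1/2 1/1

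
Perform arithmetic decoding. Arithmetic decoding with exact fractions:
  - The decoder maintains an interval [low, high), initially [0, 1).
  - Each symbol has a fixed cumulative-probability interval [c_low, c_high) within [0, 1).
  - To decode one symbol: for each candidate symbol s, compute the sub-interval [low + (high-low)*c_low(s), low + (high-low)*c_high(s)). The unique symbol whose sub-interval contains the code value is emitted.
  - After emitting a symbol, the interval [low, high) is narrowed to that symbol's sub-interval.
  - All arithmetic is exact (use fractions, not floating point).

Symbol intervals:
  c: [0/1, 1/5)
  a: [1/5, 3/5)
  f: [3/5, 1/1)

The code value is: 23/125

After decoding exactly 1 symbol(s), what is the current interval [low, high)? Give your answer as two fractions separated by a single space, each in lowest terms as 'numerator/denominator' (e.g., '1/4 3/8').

Answer: 0/1 1/5

Derivation:
Step 1: interval [0/1, 1/1), width = 1/1 - 0/1 = 1/1
  'c': [0/1 + 1/1*0/1, 0/1 + 1/1*1/5) = [0/1, 1/5) <- contains code 23/125
  'a': [0/1 + 1/1*1/5, 0/1 + 1/1*3/5) = [1/5, 3/5)
  'f': [0/1 + 1/1*3/5, 0/1 + 1/1*1/1) = [3/5, 1/1)
  emit 'c', narrow to [0/1, 1/5)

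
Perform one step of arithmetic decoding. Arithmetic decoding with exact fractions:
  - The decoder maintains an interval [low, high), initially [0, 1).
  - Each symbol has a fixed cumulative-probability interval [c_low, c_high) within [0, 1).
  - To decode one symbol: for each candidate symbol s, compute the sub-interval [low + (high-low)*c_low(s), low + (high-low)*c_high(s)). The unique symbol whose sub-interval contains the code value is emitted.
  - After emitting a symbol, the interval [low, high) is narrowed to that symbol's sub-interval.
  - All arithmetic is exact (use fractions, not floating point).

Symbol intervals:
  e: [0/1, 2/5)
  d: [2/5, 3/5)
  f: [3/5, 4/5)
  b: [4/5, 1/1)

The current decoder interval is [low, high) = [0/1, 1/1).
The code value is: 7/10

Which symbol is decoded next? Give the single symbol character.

Answer: f

Derivation:
Interval width = high − low = 1/1 − 0/1 = 1/1
Scaled code = (code − low) / width = (7/10 − 0/1) / 1/1 = 7/10
  e: [0/1, 2/5) 
  d: [2/5, 3/5) 
  f: [3/5, 4/5) ← scaled code falls here ✓
  b: [4/5, 1/1) 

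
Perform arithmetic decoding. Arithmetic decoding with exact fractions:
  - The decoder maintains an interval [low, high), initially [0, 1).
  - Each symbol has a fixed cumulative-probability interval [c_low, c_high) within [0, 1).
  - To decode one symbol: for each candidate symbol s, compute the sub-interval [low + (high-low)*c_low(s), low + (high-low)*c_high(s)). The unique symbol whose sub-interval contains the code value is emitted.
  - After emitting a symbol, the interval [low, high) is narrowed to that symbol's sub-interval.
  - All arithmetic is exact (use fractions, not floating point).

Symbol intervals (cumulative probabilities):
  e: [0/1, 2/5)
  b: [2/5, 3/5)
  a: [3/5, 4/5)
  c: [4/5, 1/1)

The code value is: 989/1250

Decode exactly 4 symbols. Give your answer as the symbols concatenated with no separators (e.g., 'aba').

Answer: acac

Derivation:
Step 1: interval [0/1, 1/1), width = 1/1 - 0/1 = 1/1
  'e': [0/1 + 1/1*0/1, 0/1 + 1/1*2/5) = [0/1, 2/5)
  'b': [0/1 + 1/1*2/5, 0/1 + 1/1*3/5) = [2/5, 3/5)
  'a': [0/1 + 1/1*3/5, 0/1 + 1/1*4/5) = [3/5, 4/5) <- contains code 989/1250
  'c': [0/1 + 1/1*4/5, 0/1 + 1/1*1/1) = [4/5, 1/1)
  emit 'a', narrow to [3/5, 4/5)
Step 2: interval [3/5, 4/5), width = 4/5 - 3/5 = 1/5
  'e': [3/5 + 1/5*0/1, 3/5 + 1/5*2/5) = [3/5, 17/25)
  'b': [3/5 + 1/5*2/5, 3/5 + 1/5*3/5) = [17/25, 18/25)
  'a': [3/5 + 1/5*3/5, 3/5 + 1/5*4/5) = [18/25, 19/25)
  'c': [3/5 + 1/5*4/5, 3/5 + 1/5*1/1) = [19/25, 4/5) <- contains code 989/1250
  emit 'c', narrow to [19/25, 4/5)
Step 3: interval [19/25, 4/5), width = 4/5 - 19/25 = 1/25
  'e': [19/25 + 1/25*0/1, 19/25 + 1/25*2/5) = [19/25, 97/125)
  'b': [19/25 + 1/25*2/5, 19/25 + 1/25*3/5) = [97/125, 98/125)
  'a': [19/25 + 1/25*3/5, 19/25 + 1/25*4/5) = [98/125, 99/125) <- contains code 989/1250
  'c': [19/25 + 1/25*4/5, 19/25 + 1/25*1/1) = [99/125, 4/5)
  emit 'a', narrow to [98/125, 99/125)
Step 4: interval [98/125, 99/125), width = 99/125 - 98/125 = 1/125
  'e': [98/125 + 1/125*0/1, 98/125 + 1/125*2/5) = [98/125, 492/625)
  'b': [98/125 + 1/125*2/5, 98/125 + 1/125*3/5) = [492/625, 493/625)
  'a': [98/125 + 1/125*3/5, 98/125 + 1/125*4/5) = [493/625, 494/625)
  'c': [98/125 + 1/125*4/5, 98/125 + 1/125*1/1) = [494/625, 99/125) <- contains code 989/1250
  emit 'c', narrow to [494/625, 99/125)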